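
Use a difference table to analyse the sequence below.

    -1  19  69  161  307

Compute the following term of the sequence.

519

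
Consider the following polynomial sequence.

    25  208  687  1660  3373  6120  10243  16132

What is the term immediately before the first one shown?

-12

First differences: 183  479  973  1713  2747  4123  5889
Second differences: 296  494  740  1034  1376  1766
Third differences: 198  246  294  342  390
Fourth differences: 48  48  48  48
The fourth differences are constant at 48.
Work back: 198 − 48 = 150;  296 − 150 = 146;  183 − 146 = 37;  25 − 37 = -12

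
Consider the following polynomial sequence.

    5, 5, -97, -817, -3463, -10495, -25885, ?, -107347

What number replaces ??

-55477

Using the first 7 terms:
Δ: 0  -102  -720  -2646  -7032  -15390
Δ²: -102  -618  -1926  -4386  -8358
Δ³: -516  -1308  -2460  -3972
Δ⁴: -792  -1152  -1512
Δ⁵: -360  -360
Constant fifth difference = -360.
Extend forward: -1512 − 360 = -1872;  -3972 − 1872 = -5844;  -8358 − 5844 = -14202;  -15390 − 14202 = -29592;  -25885 − 29592 = -55477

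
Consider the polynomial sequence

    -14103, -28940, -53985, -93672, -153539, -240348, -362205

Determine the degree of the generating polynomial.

-14837, -25045, -39687, -59867, -86809, -121857
-10208, -14642, -20180, -26942, -35048
-4434, -5538, -6762, -8106
-1104, -1224, -1344
-120, -120
The fifth differences are constant, so the polynomial has degree 5.

5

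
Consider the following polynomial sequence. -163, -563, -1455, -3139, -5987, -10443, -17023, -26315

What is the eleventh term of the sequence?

-77423

-400, -892, -1684, -2848, -4456, -6580, -9292
-492, -792, -1164, -1608, -2124, -2712
-300, -372, -444, -516, -588
-72, -72, -72, -72
Fourth differences constant at -72.
-588 − 72 = -660;  -2712 − 660 = -3372;  -9292 − 3372 = -12664;  -26315 − 12664 = -38979
-660 − 72 = -732;  -3372 − 732 = -4104;  -12664 − 4104 = -16768;  -38979 − 16768 = -55747
-732 − 72 = -804;  -4104 − 804 = -4908;  -16768 − 4908 = -21676;  -55747 − 21676 = -77423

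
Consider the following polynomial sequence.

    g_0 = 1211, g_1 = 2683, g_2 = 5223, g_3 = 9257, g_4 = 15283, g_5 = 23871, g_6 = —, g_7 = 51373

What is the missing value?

35663

Using the first 6 terms:
D1: 1472  2540  4034  6026  8588
D2: 1068  1494  1992  2562
D3: 426  498  570
D4: 72  72
Constant fourth difference = 72.
Extend forward: 570 + 72 = 642;  2562 + 642 = 3204;  8588 + 3204 = 11792;  23871 + 11792 = 35663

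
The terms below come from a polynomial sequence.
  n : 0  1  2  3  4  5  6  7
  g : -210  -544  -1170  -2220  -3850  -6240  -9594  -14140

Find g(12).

First differences: -334, -626, -1050, -1630, -2390, -3354, -4546
Second differences: -292, -424, -580, -760, -964, -1192
Third differences: -132, -156, -180, -204, -228
Fourth differences: -24, -24, -24, -24
The fourth differences are constant (-24).
-228 − 24 = -252;  -1192 − 252 = -1444;  -4546 − 1444 = -5990;  -14140 − 5990 = -20130
-252 − 24 = -276;  -1444 − 276 = -1720;  -5990 − 1720 = -7710;  -20130 − 7710 = -27840
-276 − 24 = -300;  -1720 − 300 = -2020;  -7710 − 2020 = -9730;  -27840 − 9730 = -37570
-300 − 24 = -324;  -2020 − 324 = -2344;  -9730 − 2344 = -12074;  -37570 − 12074 = -49644
-324 − 24 = -348;  -2344 − 348 = -2692;  -12074 − 2692 = -14766;  -49644 − 14766 = -64410

-64410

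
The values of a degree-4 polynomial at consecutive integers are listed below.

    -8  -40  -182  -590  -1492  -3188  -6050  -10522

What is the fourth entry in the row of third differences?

-372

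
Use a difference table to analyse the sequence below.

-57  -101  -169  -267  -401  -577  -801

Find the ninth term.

-1417

D1: -44  -68  -98  -134  -176  -224
D2: -24  -30  -36  -42  -48
D3: -6  -6  -6  -6
The third differences are constant (-6).
-48 − 6 = -54;  -224 − 54 = -278;  -801 − 278 = -1079
-54 − 6 = -60;  -278 − 60 = -338;  -1079 − 338 = -1417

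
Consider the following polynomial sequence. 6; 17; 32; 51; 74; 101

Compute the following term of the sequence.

11, 15, 19, 23, 27
4, 4, 4, 4
Constant second difference = 4, so extend:
27 + 4 = 31;  101 + 31 = 132

132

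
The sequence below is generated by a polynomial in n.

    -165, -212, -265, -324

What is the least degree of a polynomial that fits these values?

2

D1: -47, -53, -59
D2: -6, -6
The second differences are constant, so the polynomial has degree 2.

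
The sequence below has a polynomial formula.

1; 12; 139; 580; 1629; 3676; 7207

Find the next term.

First differences: 11 , 127 , 441 , 1049 , 2047 , 3531
Second differences: 116 , 314 , 608 , 998 , 1484
Third differences: 198 , 294 , 390 , 486
Fourth differences: 96 , 96 , 96
Constant fourth difference = 96, so extend:
486 + 96 = 582;  1484 + 582 = 2066;  3531 + 2066 = 5597;  7207 + 5597 = 12804

12804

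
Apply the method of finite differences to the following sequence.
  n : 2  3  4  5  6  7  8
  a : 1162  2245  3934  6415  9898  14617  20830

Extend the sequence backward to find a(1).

523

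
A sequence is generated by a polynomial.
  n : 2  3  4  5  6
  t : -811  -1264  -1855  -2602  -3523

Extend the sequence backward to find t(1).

-478

-453  -591  -747  -921
-138  -156  -174
-18  -18
The third differences are constant at -18.
Work back: -138 + 18 = -120;  -453 + 120 = -333;  -811 + 333 = -478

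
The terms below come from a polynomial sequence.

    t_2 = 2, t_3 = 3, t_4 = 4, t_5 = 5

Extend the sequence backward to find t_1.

1

First differences: 1  1  1
The first differences are constant at 1.
Work back: 2 − 1 = 1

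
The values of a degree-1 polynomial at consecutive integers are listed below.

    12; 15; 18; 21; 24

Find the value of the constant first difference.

First differences: 3, 3, 3, 3

3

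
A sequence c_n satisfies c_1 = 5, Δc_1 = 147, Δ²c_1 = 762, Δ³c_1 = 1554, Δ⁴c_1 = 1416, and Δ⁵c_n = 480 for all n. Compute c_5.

12797

Build the table forward from the leading diagonal:
D5: 480, 480, 480, 480, 480
D4: 1416, 1896, 2376, 2856, 3336
D3: 1554, 2970, 4866, 7242, 10098
D2: 762, 2316, 5286, 10152, 17394
D1: 147, 909, 3225, 8511, 18663
c: 5, 152, 1061, 4286, 12797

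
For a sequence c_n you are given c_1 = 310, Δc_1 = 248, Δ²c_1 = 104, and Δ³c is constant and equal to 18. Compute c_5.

1998

Build the table forward from the leading diagonal:
Δ³: 18  18  18  18  18
Δ²: 104  122  140  158  176
Δ: 248  352  474  614  772
c: 310  558  910  1384  1998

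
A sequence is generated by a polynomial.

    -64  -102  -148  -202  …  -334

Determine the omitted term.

-264

Using the first 4 terms:
-38, -46, -54
-8, -8
Constant second difference = -8.
Extend forward: -54 − 8 = -62;  -202 − 62 = -264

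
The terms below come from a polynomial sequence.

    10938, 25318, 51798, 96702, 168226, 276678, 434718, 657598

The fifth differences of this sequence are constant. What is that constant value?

D1: 14380, 26480, 44904, 71524, 108452, 158040, 222880
D2: 12100, 18424, 26620, 36928, 49588, 64840
D3: 6324, 8196, 10308, 12660, 15252
D4: 1872, 2112, 2352, 2592
D5: 240, 240, 240

240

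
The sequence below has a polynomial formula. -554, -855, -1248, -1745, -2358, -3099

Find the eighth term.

-5013

D1: -301, -393, -497, -613, -741
D2: -92, -104, -116, -128
D3: -12, -12, -12
The third differences are constant (-12).
-128 − 12 = -140;  -741 − 140 = -881;  -3099 − 881 = -3980
-140 − 12 = -152;  -881 − 152 = -1033;  -3980 − 1033 = -5013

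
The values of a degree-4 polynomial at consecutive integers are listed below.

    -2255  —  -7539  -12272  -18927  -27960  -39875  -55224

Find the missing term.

Using the last 6 terms:
-4733, -6655, -9033, -11915, -15349
-1922, -2378, -2882, -3434
-456, -504, -552
-48, -48
Constant fourth difference = -48.
Extend backward: -456 + 48 = -408;  -1922 + 408 = -1514;  -4733 + 1514 = -3219;  -7539 + 3219 = -4320

-4320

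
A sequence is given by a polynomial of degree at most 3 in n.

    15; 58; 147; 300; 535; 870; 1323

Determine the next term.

1912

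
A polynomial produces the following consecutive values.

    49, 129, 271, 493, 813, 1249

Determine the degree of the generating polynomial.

3

80, 142, 222, 320, 436
62, 80, 98, 116
18, 18, 18
The third differences are constant, so the polynomial has degree 3.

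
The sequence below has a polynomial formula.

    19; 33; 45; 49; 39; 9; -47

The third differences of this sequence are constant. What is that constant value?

D1: 14, 12, 4, -10, -30, -56
D2: -2, -8, -14, -20, -26
D3: -6, -6, -6, -6

-6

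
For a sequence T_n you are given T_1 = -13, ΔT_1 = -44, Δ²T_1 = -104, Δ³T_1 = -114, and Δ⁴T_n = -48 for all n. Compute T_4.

-571

Build the table forward from the leading diagonal:
Δ⁴: -48  -48  -48  -48
Δ³: -114  -162  -210  -258
Δ²: -104  -218  -380  -590
Δ: -44  -148  -366  -746
T: -13  -57  -205  -571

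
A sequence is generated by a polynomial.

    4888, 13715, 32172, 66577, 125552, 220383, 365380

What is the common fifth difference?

360

Δ: 8827, 18457, 34405, 58975, 94831, 144997
Δ²: 9630, 15948, 24570, 35856, 50166
Δ³: 6318, 8622, 11286, 14310
Δ⁴: 2304, 2664, 3024
Δ⁵: 360, 360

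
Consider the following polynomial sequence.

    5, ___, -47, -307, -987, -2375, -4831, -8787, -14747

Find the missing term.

9

Using the last 7 terms:
-260, -680, -1388, -2456, -3956, -5960
-420, -708, -1068, -1500, -2004
-288, -360, -432, -504
-72, -72, -72
Constant fourth difference = -72.
Extend backward: -288 + 72 = -216;  -420 + 216 = -204;  -260 + 204 = -56;  -47 + 56 = 9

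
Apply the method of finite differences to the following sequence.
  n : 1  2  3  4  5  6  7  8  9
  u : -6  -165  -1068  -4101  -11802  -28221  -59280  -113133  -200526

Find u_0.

D1: -159, -903, -3033, -7701, -16419, -31059, -53853, -87393
D2: -744, -2130, -4668, -8718, -14640, -22794, -33540
D3: -1386, -2538, -4050, -5922, -8154, -10746
D4: -1152, -1512, -1872, -2232, -2592
D5: -360, -360, -360, -360
The fifth differences are constant at -360.
Work back: -1152 + 360 = -792;  -1386 + 792 = -594;  -744 + 594 = -150;  -159 + 150 = -9;  -6 + 9 = 3

3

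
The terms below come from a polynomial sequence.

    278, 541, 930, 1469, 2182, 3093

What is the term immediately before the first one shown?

263, 389, 539, 713, 911
126, 150, 174, 198
24, 24, 24
The third differences are constant at 24.
Work back: 126 − 24 = 102;  263 − 102 = 161;  278 − 161 = 117

117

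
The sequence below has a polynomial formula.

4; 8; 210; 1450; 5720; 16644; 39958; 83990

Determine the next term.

4  202  1240  4270  10924  23314  44032
198  1038  3030  6654  12390  20718
840  1992  3624  5736  8328
1152  1632  2112  2592
480  480  480
Fifth differences constant at 480.
2592 + 480 = 3072;  8328 + 3072 = 11400;  20718 + 11400 = 32118;  44032 + 32118 = 76150;  83990 + 76150 = 160140

160140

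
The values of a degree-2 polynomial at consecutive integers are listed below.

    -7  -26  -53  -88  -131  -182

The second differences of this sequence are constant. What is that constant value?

First differences: -19, -27, -35, -43, -51
Second differences: -8, -8, -8, -8

-8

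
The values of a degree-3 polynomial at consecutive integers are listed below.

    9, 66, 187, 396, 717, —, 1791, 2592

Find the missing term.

1174

Using the first 5 terms:
First differences: 57, 121, 209, 321
Second differences: 64, 88, 112
Third differences: 24, 24
Constant third difference = 24.
Extend forward: 112 + 24 = 136;  321 + 136 = 457;  717 + 457 = 1174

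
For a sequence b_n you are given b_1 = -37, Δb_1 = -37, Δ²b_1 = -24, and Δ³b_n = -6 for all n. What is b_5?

-353

Build the table forward from the leading diagonal:
D3: -6, -6, -6, -6, -6
D2: -24, -30, -36, -42, -48
D1: -37, -61, -91, -127, -169
b: -37, -74, -135, -226, -353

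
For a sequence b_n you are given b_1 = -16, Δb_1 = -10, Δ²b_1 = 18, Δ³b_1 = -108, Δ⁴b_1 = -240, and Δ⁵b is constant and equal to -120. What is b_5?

-620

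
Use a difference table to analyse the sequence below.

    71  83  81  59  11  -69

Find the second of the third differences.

-6

D1: 12, -2, -22, -48, -80
D2: -14, -20, -26, -32
D3: -6, -6, -6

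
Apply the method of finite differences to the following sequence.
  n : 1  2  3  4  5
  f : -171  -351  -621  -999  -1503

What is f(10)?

-6543

D1: -180, -270, -378, -504
D2: -90, -108, -126
D3: -18, -18
Constant third difference = -18, so extend:
-126 − 18 = -144;  -504 − 144 = -648;  -1503 − 648 = -2151
-144 − 18 = -162;  -648 − 162 = -810;  -2151 − 810 = -2961
-162 − 18 = -180;  -810 − 180 = -990;  -2961 − 990 = -3951
-180 − 18 = -198;  -990 − 198 = -1188;  -3951 − 1188 = -5139
-198 − 18 = -216;  -1188 − 216 = -1404;  -5139 − 1404 = -6543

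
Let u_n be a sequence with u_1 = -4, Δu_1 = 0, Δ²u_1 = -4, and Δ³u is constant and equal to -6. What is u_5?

-52

Build the table forward from the leading diagonal:
Third differences: -6, -6, -6, -6, -6
Second differences: -4, -10, -16, -22, -28
First differences: 0, -4, -14, -30, -52
u: -4, -4, -8, -22, -52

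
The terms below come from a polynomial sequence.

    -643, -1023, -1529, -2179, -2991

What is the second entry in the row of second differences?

-144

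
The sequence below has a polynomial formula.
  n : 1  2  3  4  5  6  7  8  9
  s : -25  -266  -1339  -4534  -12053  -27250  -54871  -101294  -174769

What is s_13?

Δ: -241 , -1073 , -3195 , -7519 , -15197 , -27621 , -46423 , -73475
Δ²: -832 , -2122 , -4324 , -7678 , -12424 , -18802 , -27052
Δ³: -1290 , -2202 , -3354 , -4746 , -6378 , -8250
Δ⁴: -912 , -1152 , -1392 , -1632 , -1872
Δ⁵: -240 , -240 , -240 , -240
Fifth differences constant at -240.
-1872 − 240 = -2112;  -8250 − 2112 = -10362;  -27052 − 10362 = -37414;  -73475 − 37414 = -110889;  -174769 − 110889 = -285658
-2112 − 240 = -2352;  -10362 − 2352 = -12714;  -37414 − 12714 = -50128;  -110889 − 50128 = -161017;  -285658 − 161017 = -446675
-2352 − 240 = -2592;  -12714 − 2592 = -15306;  -50128 − 15306 = -65434;  -161017 − 65434 = -226451;  -446675 − 226451 = -673126
-2592 − 240 = -2832;  -15306 − 2832 = -18138;  -65434 − 18138 = -83572;  -226451 − 83572 = -310023;  -673126 − 310023 = -983149

-983149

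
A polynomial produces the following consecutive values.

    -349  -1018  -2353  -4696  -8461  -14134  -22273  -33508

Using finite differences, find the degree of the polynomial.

4

D1: -669, -1335, -2343, -3765, -5673, -8139, -11235
D2: -666, -1008, -1422, -1908, -2466, -3096
D3: -342, -414, -486, -558, -630
D4: -72, -72, -72, -72
The fourth differences are constant, so the polynomial has degree 4.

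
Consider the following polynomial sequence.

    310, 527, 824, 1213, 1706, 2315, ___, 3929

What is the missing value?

Using the first 6 terms:
D1: 217  297  389  493  609
D2: 80  92  104  116
D3: 12  12  12
Constant third difference = 12.
Extend forward: 116 + 12 = 128;  609 + 128 = 737;  2315 + 737 = 3052

3052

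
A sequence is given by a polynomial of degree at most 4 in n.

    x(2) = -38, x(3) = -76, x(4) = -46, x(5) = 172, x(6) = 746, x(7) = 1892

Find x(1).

-4

Δ: -38, 30, 218, 574, 1146
Δ²: 68, 188, 356, 572
Δ³: 120, 168, 216
Δ⁴: 48, 48
The fourth differences are constant at 48.
Work back: 120 − 48 = 72;  68 − 72 = -4;  -38 + 4 = -34;  -38 + 34 = -4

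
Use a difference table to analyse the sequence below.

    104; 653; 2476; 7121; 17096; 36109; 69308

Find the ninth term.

207496

Δ: 549 , 1823 , 4645 , 9975 , 19013 , 33199
Δ²: 1274 , 2822 , 5330 , 9038 , 14186
Δ³: 1548 , 2508 , 3708 , 5148
Δ⁴: 960 , 1200 , 1440
Δ⁵: 240 , 240
The fifth differences are constant (240).
1440 + 240 = 1680;  5148 + 1680 = 6828;  14186 + 6828 = 21014;  33199 + 21014 = 54213;  69308 + 54213 = 123521
1680 + 240 = 1920;  6828 + 1920 = 8748;  21014 + 8748 = 29762;  54213 + 29762 = 83975;  123521 + 83975 = 207496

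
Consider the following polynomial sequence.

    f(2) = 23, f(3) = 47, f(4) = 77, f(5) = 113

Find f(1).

First differences: 24  30  36
Second differences: 6  6
The second differences are constant at 6.
Work back: 24 − 6 = 18;  23 − 18 = 5

5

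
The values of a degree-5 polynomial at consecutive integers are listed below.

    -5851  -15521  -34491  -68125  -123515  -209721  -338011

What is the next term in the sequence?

-522101

-9670, -18970, -33634, -55390, -86206, -128290
-9300, -14664, -21756, -30816, -42084
-5364, -7092, -9060, -11268
-1728, -1968, -2208
-240, -240
Constant fifth difference = -240, so extend:
-2208 − 240 = -2448;  -11268 − 2448 = -13716;  -42084 − 13716 = -55800;  -128290 − 55800 = -184090;  -338011 − 184090 = -522101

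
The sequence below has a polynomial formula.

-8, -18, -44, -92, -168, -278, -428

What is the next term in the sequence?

-624

D1: -10  -26  -48  -76  -110  -150
D2: -16  -22  -28  -34  -40
D3: -6  -6  -6  -6
The third differences are constant (-6).
-40 − 6 = -46;  -150 − 46 = -196;  -428 − 196 = -624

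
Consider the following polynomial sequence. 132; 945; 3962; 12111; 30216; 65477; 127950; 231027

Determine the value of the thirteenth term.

2118192

D1: 813, 3017, 8149, 18105, 35261, 62473, 103077
D2: 2204, 5132, 9956, 17156, 27212, 40604
D3: 2928, 4824, 7200, 10056, 13392
D4: 1896, 2376, 2856, 3336
D5: 480, 480, 480
Fifth differences constant at 480.
3336 + 480 = 3816;  13392 + 3816 = 17208;  40604 + 17208 = 57812;  103077 + 57812 = 160889;  231027 + 160889 = 391916
3816 + 480 = 4296;  17208 + 4296 = 21504;  57812 + 21504 = 79316;  160889 + 79316 = 240205;  391916 + 240205 = 632121
4296 + 480 = 4776;  21504 + 4776 = 26280;  79316 + 26280 = 105596;  240205 + 105596 = 345801;  632121 + 345801 = 977922
4776 + 480 = 5256;  26280 + 5256 = 31536;  105596 + 31536 = 137132;  345801 + 137132 = 482933;  977922 + 482933 = 1460855
5256 + 480 = 5736;  31536 + 5736 = 37272;  137132 + 37272 = 174404;  482933 + 174404 = 657337;  1460855 + 657337 = 2118192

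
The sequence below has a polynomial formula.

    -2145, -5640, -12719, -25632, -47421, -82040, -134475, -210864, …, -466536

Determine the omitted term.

Using the first 8 terms:
First differences: -3495, -7079, -12913, -21789, -34619, -52435, -76389
Second differences: -3584, -5834, -8876, -12830, -17816, -23954
Third differences: -2250, -3042, -3954, -4986, -6138
Fourth differences: -792, -912, -1032, -1152
Fifth differences: -120, -120, -120
Constant fifth difference = -120.
Extend forward: -1152 − 120 = -1272;  -6138 − 1272 = -7410;  -23954 − 7410 = -31364;  -76389 − 31364 = -107753;  -210864 − 107753 = -318617

-318617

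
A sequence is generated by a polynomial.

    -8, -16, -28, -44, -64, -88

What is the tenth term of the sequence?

-224

-8, -12, -16, -20, -24
-4, -4, -4, -4
Constant second difference = -4, so extend:
-24 − 4 = -28;  -88 − 28 = -116
-28 − 4 = -32;  -116 − 32 = -148
-32 − 4 = -36;  -148 − 36 = -184
-36 − 4 = -40;  -184 − 40 = -224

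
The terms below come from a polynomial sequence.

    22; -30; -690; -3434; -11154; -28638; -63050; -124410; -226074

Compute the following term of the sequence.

First differences: -52, -660, -2744, -7720, -17484, -34412, -61360, -101664
Second differences: -608, -2084, -4976, -9764, -16928, -26948, -40304
Third differences: -1476, -2892, -4788, -7164, -10020, -13356
Fourth differences: -1416, -1896, -2376, -2856, -3336
Fifth differences: -480, -480, -480, -480
The fifth differences are constant (-480).
-3336 − 480 = -3816;  -13356 − 3816 = -17172;  -40304 − 17172 = -57476;  -101664 − 57476 = -159140;  -226074 − 159140 = -385214

-385214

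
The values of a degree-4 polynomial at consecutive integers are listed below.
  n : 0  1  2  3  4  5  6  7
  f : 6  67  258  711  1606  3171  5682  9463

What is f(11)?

61, 191, 453, 895, 1565, 2511, 3781
130, 262, 442, 670, 946, 1270
132, 180, 228, 276, 324
48, 48, 48, 48
Constant fourth difference = 48, so extend:
324 + 48 = 372;  1270 + 372 = 1642;  3781 + 1642 = 5423;  9463 + 5423 = 14886
372 + 48 = 420;  1642 + 420 = 2062;  5423 + 2062 = 7485;  14886 + 7485 = 22371
420 + 48 = 468;  2062 + 468 = 2530;  7485 + 2530 = 10015;  22371 + 10015 = 32386
468 + 48 = 516;  2530 + 516 = 3046;  10015 + 3046 = 13061;  32386 + 13061 = 45447

45447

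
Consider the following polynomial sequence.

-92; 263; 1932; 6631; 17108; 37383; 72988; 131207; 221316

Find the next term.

Δ: 355, 1669, 4699, 10477, 20275, 35605, 58219, 90109
Δ²: 1314, 3030, 5778, 9798, 15330, 22614, 31890
Δ³: 1716, 2748, 4020, 5532, 7284, 9276
Δ⁴: 1032, 1272, 1512, 1752, 1992
Δ⁵: 240, 240, 240, 240
Fifth differences constant at 240.
1992 + 240 = 2232;  9276 + 2232 = 11508;  31890 + 11508 = 43398;  90109 + 43398 = 133507;  221316 + 133507 = 354823

354823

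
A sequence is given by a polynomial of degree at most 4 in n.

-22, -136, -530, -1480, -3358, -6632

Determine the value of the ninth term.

-114, -394, -950, -1878, -3274
-280, -556, -928, -1396
-276, -372, -468
-96, -96
Constant fourth difference = -96, so extend:
-468 − 96 = -564;  -1396 − 564 = -1960;  -3274 − 1960 = -5234;  -6632 − 5234 = -11866
-564 − 96 = -660;  -1960 − 660 = -2620;  -5234 − 2620 = -7854;  -11866 − 7854 = -19720
-660 − 96 = -756;  -2620 − 756 = -3376;  -7854 − 3376 = -11230;  -19720 − 11230 = -30950

-30950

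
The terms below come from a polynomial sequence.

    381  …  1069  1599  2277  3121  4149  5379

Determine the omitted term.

Using the last 6 terms:
D1: 530, 678, 844, 1028, 1230
D2: 148, 166, 184, 202
D3: 18, 18, 18
Constant third difference = 18.
Extend backward: 148 − 18 = 130;  530 − 130 = 400;  1069 − 400 = 669

669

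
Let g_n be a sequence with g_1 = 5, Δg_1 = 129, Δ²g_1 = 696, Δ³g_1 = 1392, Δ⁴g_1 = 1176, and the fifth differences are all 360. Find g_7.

58859

Build the table forward from the leading diagonal:
D5: 360, 360, 360, 360, 360, 360, 360
D4: 1176, 1536, 1896, 2256, 2616, 2976, 3336
D3: 1392, 2568, 4104, 6000, 8256, 10872, 13848
D2: 696, 2088, 4656, 8760, 14760, 23016, 33888
D1: 129, 825, 2913, 7569, 16329, 31089, 54105
g: 5, 134, 959, 3872, 11441, 27770, 58859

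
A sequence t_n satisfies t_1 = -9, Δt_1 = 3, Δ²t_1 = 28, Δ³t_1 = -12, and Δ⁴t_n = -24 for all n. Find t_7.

-171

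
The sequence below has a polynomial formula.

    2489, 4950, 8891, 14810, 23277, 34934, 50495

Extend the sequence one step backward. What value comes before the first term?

D1: 2461  3941  5919  8467  11657  15561
D2: 1480  1978  2548  3190  3904
D3: 498  570  642  714
D4: 72  72  72
The fourth differences are constant at 72.
Work back: 498 − 72 = 426;  1480 − 426 = 1054;  2461 − 1054 = 1407;  2489 − 1407 = 1082

1082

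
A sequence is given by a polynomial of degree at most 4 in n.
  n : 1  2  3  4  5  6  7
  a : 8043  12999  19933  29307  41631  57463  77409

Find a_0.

4651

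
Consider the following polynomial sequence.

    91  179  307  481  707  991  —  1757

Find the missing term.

1339

Using the first 6 terms:
D1: 88  128  174  226  284
D2: 40  46  52  58
D3: 6  6  6
Constant third difference = 6.
Extend forward: 58 + 6 = 64;  284 + 64 = 348;  991 + 348 = 1339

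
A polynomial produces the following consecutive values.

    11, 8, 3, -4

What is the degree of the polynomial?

2

D1: -3, -5, -7
D2: -2, -2
The second differences are constant, so the polynomial has degree 2.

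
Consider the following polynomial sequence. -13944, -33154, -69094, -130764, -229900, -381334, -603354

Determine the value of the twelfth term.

Δ: -19210 , -35940 , -61670 , -99136 , -151434 , -222020
Δ²: -16730 , -25730 , -37466 , -52298 , -70586
Δ³: -9000 , -11736 , -14832 , -18288
Δ⁴: -2736 , -3096 , -3456
Δ⁵: -360 , -360
The fifth differences are constant (-360).
-3456 − 360 = -3816;  -18288 − 3816 = -22104;  -70586 − 22104 = -92690;  -222020 − 92690 = -314710;  -603354 − 314710 = -918064
-3816 − 360 = -4176;  -22104 − 4176 = -26280;  -92690 − 26280 = -118970;  -314710 − 118970 = -433680;  -918064 − 433680 = -1351744
-4176 − 360 = -4536;  -26280 − 4536 = -30816;  -118970 − 30816 = -149786;  -433680 − 149786 = -583466;  -1351744 − 583466 = -1935210
-4536 − 360 = -4896;  -30816 − 4896 = -35712;  -149786 − 35712 = -185498;  -583466 − 185498 = -768964;  -1935210 − 768964 = -2704174
-4896 − 360 = -5256;  -35712 − 5256 = -40968;  -185498 − 40968 = -226466;  -768964 − 226466 = -995430;  -2704174 − 995430 = -3699604

-3699604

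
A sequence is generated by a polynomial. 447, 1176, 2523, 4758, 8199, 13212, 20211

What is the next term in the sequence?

29658

729  1347  2235  3441  5013  6999
618  888  1206  1572  1986
270  318  366  414
48  48  48
The fourth differences are constant (48).
414 + 48 = 462;  1986 + 462 = 2448;  6999 + 2448 = 9447;  20211 + 9447 = 29658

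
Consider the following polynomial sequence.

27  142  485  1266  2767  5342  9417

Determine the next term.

First differences: 115, 343, 781, 1501, 2575, 4075
Second differences: 228, 438, 720, 1074, 1500
Third differences: 210, 282, 354, 426
Fourth differences: 72, 72, 72
The fourth differences are constant (72).
426 + 72 = 498;  1500 + 498 = 1998;  4075 + 1998 = 6073;  9417 + 6073 = 15490

15490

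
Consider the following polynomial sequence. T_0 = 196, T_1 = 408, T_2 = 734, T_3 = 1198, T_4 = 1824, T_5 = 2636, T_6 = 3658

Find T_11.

12758

First differences: 212  326  464  626  812  1022
Second differences: 114  138  162  186  210
Third differences: 24  24  24  24
Third differences constant at 24.
210 + 24 = 234;  1022 + 234 = 1256;  3658 + 1256 = 4914
234 + 24 = 258;  1256 + 258 = 1514;  4914 + 1514 = 6428
258 + 24 = 282;  1514 + 282 = 1796;  6428 + 1796 = 8224
282 + 24 = 306;  1796 + 306 = 2102;  8224 + 2102 = 10326
306 + 24 = 330;  2102 + 330 = 2432;  10326 + 2432 = 12758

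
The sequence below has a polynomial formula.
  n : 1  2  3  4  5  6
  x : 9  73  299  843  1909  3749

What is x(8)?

10999

D1: 64 , 226 , 544 , 1066 , 1840
D2: 162 , 318 , 522 , 774
D3: 156 , 204 , 252
D4: 48 , 48
The fourth differences are constant (48).
252 + 48 = 300;  774 + 300 = 1074;  1840 + 1074 = 2914;  3749 + 2914 = 6663
300 + 48 = 348;  1074 + 348 = 1422;  2914 + 1422 = 4336;  6663 + 4336 = 10999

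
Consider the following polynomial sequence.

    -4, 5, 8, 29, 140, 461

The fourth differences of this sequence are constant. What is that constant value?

D1: 9, 3, 21, 111, 321
D2: -6, 18, 90, 210
D3: 24, 72, 120
D4: 48, 48

48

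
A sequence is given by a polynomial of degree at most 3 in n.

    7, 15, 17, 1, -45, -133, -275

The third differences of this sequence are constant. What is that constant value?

-12

Δ: 8, 2, -16, -46, -88, -142
Δ²: -6, -18, -30, -42, -54
Δ³: -12, -12, -12, -12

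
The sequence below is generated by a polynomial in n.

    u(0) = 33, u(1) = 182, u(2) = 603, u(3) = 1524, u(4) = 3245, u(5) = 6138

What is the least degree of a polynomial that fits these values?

Δ: 149, 421, 921, 1721, 2893
Δ²: 272, 500, 800, 1172
Δ³: 228, 300, 372
Δ⁴: 72, 72
The fourth differences are constant, so the polynomial has degree 4.

4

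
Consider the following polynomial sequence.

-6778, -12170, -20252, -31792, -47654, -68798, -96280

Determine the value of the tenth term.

-228754

-5392, -8082, -11540, -15862, -21144, -27482
-2690, -3458, -4322, -5282, -6338
-768, -864, -960, -1056
-96, -96, -96
Fourth differences constant at -96.
-1056 − 96 = -1152;  -6338 − 1152 = -7490;  -27482 − 7490 = -34972;  -96280 − 34972 = -131252
-1152 − 96 = -1248;  -7490 − 1248 = -8738;  -34972 − 8738 = -43710;  -131252 − 43710 = -174962
-1248 − 96 = -1344;  -8738 − 1344 = -10082;  -43710 − 10082 = -53792;  -174962 − 53792 = -228754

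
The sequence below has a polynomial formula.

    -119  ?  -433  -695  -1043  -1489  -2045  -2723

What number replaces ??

-245

Using the last 6 terms:
Δ: -262  -348  -446  -556  -678
Δ²: -86  -98  -110  -122
Δ³: -12  -12  -12
Constant third difference = -12.
Extend backward: -86 + 12 = -74;  -262 + 74 = -188;  -433 + 188 = -245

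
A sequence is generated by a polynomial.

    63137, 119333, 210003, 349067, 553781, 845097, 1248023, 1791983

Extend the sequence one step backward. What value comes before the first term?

56196  90670  139064  204714  291316  402926  543960
34474  48394  65650  86602  111610  141034
13920  17256  20952  25008  29424
3336  3696  4056  4416
360  360  360
The fifth differences are constant at 360.
Work back: 3336 − 360 = 2976;  13920 − 2976 = 10944;  34474 − 10944 = 23530;  56196 − 23530 = 32666;  63137 − 32666 = 30471

30471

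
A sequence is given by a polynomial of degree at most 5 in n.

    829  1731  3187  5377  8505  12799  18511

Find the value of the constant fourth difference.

24

D1: 902, 1456, 2190, 3128, 4294, 5712
D2: 554, 734, 938, 1166, 1418
D3: 180, 204, 228, 252
D4: 24, 24, 24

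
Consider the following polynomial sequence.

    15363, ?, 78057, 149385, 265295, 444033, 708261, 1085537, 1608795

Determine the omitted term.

Using the last 7 terms:
71328  115910  178738  264228  377276  523258
44582  62828  85490  113048  145982
18246  22662  27558  32934
4416  4896  5376
480  480
Constant fifth difference = 480.
Extend backward: 4416 − 480 = 3936;  18246 − 3936 = 14310;  44582 − 14310 = 30272;  71328 − 30272 = 41056;  78057 − 41056 = 37001

37001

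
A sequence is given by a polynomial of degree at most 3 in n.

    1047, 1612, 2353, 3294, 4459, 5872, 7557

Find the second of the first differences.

741

First differences: 565, 741, 941, 1165, 1413, 1685
Second differences: 176, 200, 224, 248, 272
Third differences: 24, 24, 24, 24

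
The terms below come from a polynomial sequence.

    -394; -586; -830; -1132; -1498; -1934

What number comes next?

-192  -244  -302  -366  -436
-52  -58  -64  -70
-6  -6  -6
The third differences are constant (-6).
-70 − 6 = -76;  -436 − 76 = -512;  -1934 − 512 = -2446

-2446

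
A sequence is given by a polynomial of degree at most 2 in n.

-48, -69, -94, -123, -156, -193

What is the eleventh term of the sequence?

-438

First differences: -21, -25, -29, -33, -37
Second differences: -4, -4, -4, -4
The second differences are constant (-4).
-37 − 4 = -41;  -193 − 41 = -234
-41 − 4 = -45;  -234 − 45 = -279
-45 − 4 = -49;  -279 − 49 = -328
-49 − 4 = -53;  -328 − 53 = -381
-53 − 4 = -57;  -381 − 57 = -438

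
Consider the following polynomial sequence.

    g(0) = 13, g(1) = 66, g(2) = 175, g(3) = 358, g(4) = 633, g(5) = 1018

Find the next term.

Δ: 53, 109, 183, 275, 385
Δ²: 56, 74, 92, 110
Δ³: 18, 18, 18
Third differences constant at 18.
110 + 18 = 128;  385 + 128 = 513;  1018 + 513 = 1531

1531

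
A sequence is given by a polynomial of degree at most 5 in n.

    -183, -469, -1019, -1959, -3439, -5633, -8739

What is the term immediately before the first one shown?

D1: -286  -550  -940  -1480  -2194  -3106
D2: -264  -390  -540  -714  -912
D3: -126  -150  -174  -198
D4: -24  -24  -24
The fourth differences are constant at -24.
Work back: -126 + 24 = -102;  -264 + 102 = -162;  -286 + 162 = -124;  -183 + 124 = -59

-59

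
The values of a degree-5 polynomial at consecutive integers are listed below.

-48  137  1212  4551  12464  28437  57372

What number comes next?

105827

D1: 185  1075  3339  7913  15973  28935
D2: 890  2264  4574  8060  12962
D3: 1374  2310  3486  4902
D4: 936  1176  1416
D5: 240  240
Fifth differences constant at 240.
1416 + 240 = 1656;  4902 + 1656 = 6558;  12962 + 6558 = 19520;  28935 + 19520 = 48455;  57372 + 48455 = 105827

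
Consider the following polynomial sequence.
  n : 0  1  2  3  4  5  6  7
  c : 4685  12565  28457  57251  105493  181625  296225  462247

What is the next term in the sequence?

D1: 7880  15892  28794  48242  76132  114600  166022
D2: 8012  12902  19448  27890  38468  51422
D3: 4890  6546  8442  10578  12954
D4: 1656  1896  2136  2376
D5: 240  240  240
The fifth differences are constant (240).
2376 + 240 = 2616;  12954 + 2616 = 15570;  51422 + 15570 = 66992;  166022 + 66992 = 233014;  462247 + 233014 = 695261

695261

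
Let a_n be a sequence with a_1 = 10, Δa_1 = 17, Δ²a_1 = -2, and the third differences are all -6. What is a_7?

-38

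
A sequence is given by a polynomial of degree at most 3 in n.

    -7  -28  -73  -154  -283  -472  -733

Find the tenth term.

D1: -21 , -45 , -81 , -129 , -189 , -261
D2: -24 , -36 , -48 , -60 , -72
D3: -12 , -12 , -12 , -12
The third differences are constant (-12).
-72 − 12 = -84;  -261 − 84 = -345;  -733 − 345 = -1078
-84 − 12 = -96;  -345 − 96 = -441;  -1078 − 441 = -1519
-96 − 12 = -108;  -441 − 108 = -549;  -1519 − 549 = -2068

-2068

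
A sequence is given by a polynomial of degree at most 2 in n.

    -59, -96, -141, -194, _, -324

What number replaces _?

-255

Using the first 4 terms:
First differences: -37  -45  -53
Second differences: -8  -8
Constant second difference = -8.
Extend forward: -53 − 8 = -61;  -194 − 61 = -255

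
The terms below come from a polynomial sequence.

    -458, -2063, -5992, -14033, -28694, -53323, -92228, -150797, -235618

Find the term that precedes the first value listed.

D1: -1605, -3929, -8041, -14661, -24629, -38905, -58569, -84821
D2: -2324, -4112, -6620, -9968, -14276, -19664, -26252
D3: -1788, -2508, -3348, -4308, -5388, -6588
D4: -720, -840, -960, -1080, -1200
D5: -120, -120, -120, -120
The fifth differences are constant at -120.
Work back: -720 + 120 = -600;  -1788 + 600 = -1188;  -2324 + 1188 = -1136;  -1605 + 1136 = -469;  -458 + 469 = 11

11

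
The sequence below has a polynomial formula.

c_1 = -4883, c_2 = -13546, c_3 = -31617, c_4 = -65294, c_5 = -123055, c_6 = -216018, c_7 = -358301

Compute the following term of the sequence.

D1: -8663, -18071, -33677, -57761, -92963, -142283
D2: -9408, -15606, -24084, -35202, -49320
D3: -6198, -8478, -11118, -14118
D4: -2280, -2640, -3000
D5: -360, -360
The fifth differences are constant (-360).
-3000 − 360 = -3360;  -14118 − 3360 = -17478;  -49320 − 17478 = -66798;  -142283 − 66798 = -209081;  -358301 − 209081 = -567382

-567382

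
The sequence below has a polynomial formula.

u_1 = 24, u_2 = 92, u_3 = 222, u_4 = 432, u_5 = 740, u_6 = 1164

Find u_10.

Δ: 68, 130, 210, 308, 424
Δ²: 62, 80, 98, 116
Δ³: 18, 18, 18
The third differences are constant (18).
116 + 18 = 134;  424 + 134 = 558;  1164 + 558 = 1722
134 + 18 = 152;  558 + 152 = 710;  1722 + 710 = 2432
152 + 18 = 170;  710 + 170 = 880;  2432 + 880 = 3312
170 + 18 = 188;  880 + 188 = 1068;  3312 + 1068 = 4380

4380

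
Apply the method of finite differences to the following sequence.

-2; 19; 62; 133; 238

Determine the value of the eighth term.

817

First differences: 21, 43, 71, 105
Second differences: 22, 28, 34
Third differences: 6, 6
The third differences are constant (6).
34 + 6 = 40;  105 + 40 = 145;  238 + 145 = 383
40 + 6 = 46;  145 + 46 = 191;  383 + 191 = 574
46 + 6 = 52;  191 + 52 = 243;  574 + 243 = 817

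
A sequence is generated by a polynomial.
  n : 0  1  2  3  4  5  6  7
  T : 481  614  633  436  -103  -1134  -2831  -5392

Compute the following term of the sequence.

-9039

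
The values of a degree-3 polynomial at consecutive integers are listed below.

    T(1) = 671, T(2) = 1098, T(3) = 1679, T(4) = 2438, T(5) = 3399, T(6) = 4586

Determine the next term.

427, 581, 759, 961, 1187
154, 178, 202, 226
24, 24, 24
The third differences are constant (24).
226 + 24 = 250;  1187 + 250 = 1437;  4586 + 1437 = 6023

6023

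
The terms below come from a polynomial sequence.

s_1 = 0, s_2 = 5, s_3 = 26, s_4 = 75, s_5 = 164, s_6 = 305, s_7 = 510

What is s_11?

D1: 5, 21, 49, 89, 141, 205
D2: 16, 28, 40, 52, 64
D3: 12, 12, 12, 12
Constant third difference = 12, so extend:
64 + 12 = 76;  205 + 76 = 281;  510 + 281 = 791
76 + 12 = 88;  281 + 88 = 369;  791 + 369 = 1160
88 + 12 = 100;  369 + 100 = 469;  1160 + 469 = 1629
100 + 12 = 112;  469 + 112 = 581;  1629 + 581 = 2210

2210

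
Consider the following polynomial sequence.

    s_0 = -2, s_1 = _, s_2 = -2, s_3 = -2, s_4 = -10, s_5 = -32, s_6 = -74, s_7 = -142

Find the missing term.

Using the last 6 terms:
D1: 0  -8  -22  -42  -68
D2: -8  -14  -20  -26
D3: -6  -6  -6
Constant third difference = -6.
Extend backward: -8 + 6 = -2;  0 + 2 = 2;  -2 − 2 = -4

-4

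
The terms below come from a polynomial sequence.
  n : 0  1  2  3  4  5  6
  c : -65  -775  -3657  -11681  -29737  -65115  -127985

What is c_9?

-636527

-710 , -2882 , -8024 , -18056 , -35378 , -62870
-2172 , -5142 , -10032 , -17322 , -27492
-2970 , -4890 , -7290 , -10170
-1920 , -2400 , -2880
-480 , -480
Constant fifth difference = -480, so extend:
-2880 − 480 = -3360;  -10170 − 3360 = -13530;  -27492 − 13530 = -41022;  -62870 − 41022 = -103892;  -127985 − 103892 = -231877
-3360 − 480 = -3840;  -13530 − 3840 = -17370;  -41022 − 17370 = -58392;  -103892 − 58392 = -162284;  -231877 − 162284 = -394161
-3840 − 480 = -4320;  -17370 − 4320 = -21690;  -58392 − 21690 = -80082;  -162284 − 80082 = -242366;  -394161 − 242366 = -636527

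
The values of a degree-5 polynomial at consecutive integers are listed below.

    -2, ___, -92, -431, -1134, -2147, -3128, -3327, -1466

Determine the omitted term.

Using the last 7 terms:
Δ: -339, -703, -1013, -981, -199, 1861
Δ²: -364, -310, 32, 782, 2060
Δ³: 54, 342, 750, 1278
Δ⁴: 288, 408, 528
Δ⁵: 120, 120
Constant fifth difference = 120.
Extend backward: 288 − 120 = 168;  54 − 168 = -114;  -364 + 114 = -250;  -339 + 250 = -89;  -92 + 89 = -3

-3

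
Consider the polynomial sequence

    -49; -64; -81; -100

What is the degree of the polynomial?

2

-15, -17, -19
-2, -2
The second differences are constant, so the polynomial has degree 2.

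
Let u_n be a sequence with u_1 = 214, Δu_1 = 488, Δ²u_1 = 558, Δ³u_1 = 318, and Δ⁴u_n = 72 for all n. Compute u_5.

6858

Build the table forward from the leading diagonal:
D4: 72, 72, 72, 72, 72
D3: 318, 390, 462, 534, 606
D2: 558, 876, 1266, 1728, 2262
D1: 488, 1046, 1922, 3188, 4916
u: 214, 702, 1748, 3670, 6858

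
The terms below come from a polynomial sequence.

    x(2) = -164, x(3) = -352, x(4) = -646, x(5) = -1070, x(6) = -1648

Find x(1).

-58

-188  -294  -424  -578
-106  -130  -154
-24  -24
The third differences are constant at -24.
Work back: -106 + 24 = -82;  -188 + 82 = -106;  -164 + 106 = -58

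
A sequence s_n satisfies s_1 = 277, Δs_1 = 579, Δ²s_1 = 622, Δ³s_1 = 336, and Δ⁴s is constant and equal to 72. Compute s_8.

Build the table forward from the leading diagonal:
Δ⁴: 72  72  72  72  72  72  72  72
Δ³: 336  408  480  552  624  696  768  840
Δ²: 622  958  1366  1846  2398  3022  3718  4486
Δ: 579  1201  2159  3525  5371  7769  10791  14509
s: 277  856  2057  4216  7741  13112  20881  31672

31672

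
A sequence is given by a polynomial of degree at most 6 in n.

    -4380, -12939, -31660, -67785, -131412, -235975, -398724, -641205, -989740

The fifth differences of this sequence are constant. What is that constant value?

-480

D1: -8559, -18721, -36125, -63627, -104563, -162749, -242481, -348535
D2: -10162, -17404, -27502, -40936, -58186, -79732, -106054
D3: -7242, -10098, -13434, -17250, -21546, -26322
D4: -2856, -3336, -3816, -4296, -4776
D5: -480, -480, -480, -480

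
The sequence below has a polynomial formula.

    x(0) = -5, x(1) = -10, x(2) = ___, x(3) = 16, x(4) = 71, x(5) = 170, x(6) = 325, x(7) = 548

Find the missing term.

-7

Using the last 5 terms:
Δ: 55  99  155  223
Δ²: 44  56  68
Δ³: 12  12
Constant third difference = 12.
Extend backward: 44 − 12 = 32;  55 − 32 = 23;  16 − 23 = -7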